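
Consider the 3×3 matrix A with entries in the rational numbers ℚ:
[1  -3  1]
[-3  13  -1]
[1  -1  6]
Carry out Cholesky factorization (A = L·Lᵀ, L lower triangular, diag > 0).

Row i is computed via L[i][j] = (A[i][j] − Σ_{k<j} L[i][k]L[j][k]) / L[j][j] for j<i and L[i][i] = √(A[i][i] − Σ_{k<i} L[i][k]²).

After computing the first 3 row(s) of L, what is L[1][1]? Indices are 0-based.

L[1][1] = 2

Step 1: L[0][0] = √(1) = 1.
  L[1][0] = (-3) / L[0][0] = -3.
Step 2: L[1][1] = √(4) = 2.
  L[2][0] = (1) / L[0][0] = 1.
  L[2][1] = (2) / L[1][1] = 1.
Step 3: L[2][2] = √(4) = 2.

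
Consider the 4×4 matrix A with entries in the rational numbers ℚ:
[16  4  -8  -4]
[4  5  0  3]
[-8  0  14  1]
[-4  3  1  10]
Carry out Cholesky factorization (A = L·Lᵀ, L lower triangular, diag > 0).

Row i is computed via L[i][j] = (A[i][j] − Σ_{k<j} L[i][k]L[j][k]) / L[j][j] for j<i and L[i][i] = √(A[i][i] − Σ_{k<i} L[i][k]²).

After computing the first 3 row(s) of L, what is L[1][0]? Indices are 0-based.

L[1][0] = 1

Step 1: L[0][0] = √(16) = 4.
  L[1][0] = (4) / L[0][0] = 1.
Step 2: L[1][1] = √(4) = 2.
  L[2][0] = (-8) / L[0][0] = -2.
  L[2][1] = (2) / L[1][1] = 1.
Step 3: L[2][2] = √(9) = 3.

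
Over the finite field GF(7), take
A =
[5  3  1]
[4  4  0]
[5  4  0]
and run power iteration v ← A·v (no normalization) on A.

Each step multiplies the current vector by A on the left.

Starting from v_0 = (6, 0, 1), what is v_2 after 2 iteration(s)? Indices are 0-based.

v_2 = (5, 3, 6)

v_0 = (6, 0, 1).
v_1 = A·v_0 = (3, 3, 2).
v_2 = A·v_1 = (5, 3, 6).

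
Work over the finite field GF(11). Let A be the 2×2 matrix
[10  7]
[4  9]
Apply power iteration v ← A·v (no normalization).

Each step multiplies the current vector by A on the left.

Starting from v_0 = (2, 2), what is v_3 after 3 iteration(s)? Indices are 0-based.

v_0 = (2, 2).
v_1 = A·v_0 = (1, 4).
v_2 = A·v_1 = (5, 7).
v_3 = A·v_2 = (0, 6).

v_3 = (0, 6)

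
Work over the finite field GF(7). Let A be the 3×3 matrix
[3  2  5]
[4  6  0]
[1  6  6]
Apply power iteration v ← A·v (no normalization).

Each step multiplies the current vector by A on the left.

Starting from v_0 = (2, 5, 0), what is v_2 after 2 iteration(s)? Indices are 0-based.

v_2 = (4, 5, 2)

v_0 = (2, 5, 0).
v_1 = A·v_0 = (2, 3, 4).
v_2 = A·v_1 = (4, 5, 2).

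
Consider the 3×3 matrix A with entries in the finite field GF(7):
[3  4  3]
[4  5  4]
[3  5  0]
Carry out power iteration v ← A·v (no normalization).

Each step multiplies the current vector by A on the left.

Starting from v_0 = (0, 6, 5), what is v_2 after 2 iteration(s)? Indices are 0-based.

v_0 = (0, 6, 5).
v_1 = A·v_0 = (4, 1, 2).
v_2 = A·v_1 = (1, 1, 3).

v_2 = (1, 1, 3)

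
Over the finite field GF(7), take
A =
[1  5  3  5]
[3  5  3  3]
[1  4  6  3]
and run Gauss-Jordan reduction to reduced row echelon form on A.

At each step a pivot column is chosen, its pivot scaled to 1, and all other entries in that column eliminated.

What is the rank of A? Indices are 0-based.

[1] R0 /= 1  ⇒  (1, 5, 3, 5)
     R1 -= 3·R0  ⇒  (0, 4, 1, 2)
     R2 -= 1·R0  ⇒  (0, 6, 3, 5)
[2] R1 /= 4  ⇒  (0, 1, 2, 4)
     R0 -= 5·R1  ⇒  (1, 0, 0, 6)
     R2 -= 6·R1  ⇒  (0, 0, 5, 2)
[3] R2 /= 5  ⇒  (0, 0, 1, 6)
     R1 -= 2·R2  ⇒  (0, 1, 0, 6)

rank = 3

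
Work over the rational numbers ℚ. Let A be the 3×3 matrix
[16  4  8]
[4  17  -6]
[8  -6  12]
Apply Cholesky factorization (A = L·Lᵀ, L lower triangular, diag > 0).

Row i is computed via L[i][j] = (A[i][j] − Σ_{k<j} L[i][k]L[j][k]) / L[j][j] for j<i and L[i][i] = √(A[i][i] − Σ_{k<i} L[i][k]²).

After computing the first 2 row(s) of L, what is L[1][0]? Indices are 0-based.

Step 1: L[0][0] = √(16) = 4.
  L[1][0] = (4) / L[0][0] = 1.
Step 2: L[1][1] = √(16) = 4.

L[1][0] = 1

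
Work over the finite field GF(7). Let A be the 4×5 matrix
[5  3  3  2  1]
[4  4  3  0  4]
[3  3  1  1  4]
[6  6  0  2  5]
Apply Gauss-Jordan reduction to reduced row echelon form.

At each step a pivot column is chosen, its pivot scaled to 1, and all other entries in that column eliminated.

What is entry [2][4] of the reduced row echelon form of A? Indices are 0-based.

M[2][4] = 5

pivot(0,0)=5: scale R0 → (1, 2, 2, 6, 3)
  clear (1,0): R1 −= (4)R0 → (0, 3, 2, 4, 6)
  clear (2,0): R2 −= (3)R0 → (0, 4, 2, 4, 2)
  clear (3,0): R3 −= (6)R0 → (0, 1, 2, 1, 1)
pivot(1,1)=3: scale R1 → (0, 1, 3, 6, 2)
  clear (0,1): R0 −= (2)R1 → (1, 0, 3, 1, 6)
  clear (2,1): R2 −= (4)R1 → (0, 0, 4, 1, 1)
  clear (3,1): R3 −= (1)R1 → (0, 0, 6, 2, 6)
pivot(2,2)=4: scale R2 → (0, 0, 1, 2, 2)
  clear (0,2): R0 −= (3)R2 → (1, 0, 0, 2, 0)
  clear (1,2): R1 −= (3)R2 → (0, 1, 0, 0, 3)
  clear (3,2): R3 −= (6)R2 → (0, 0, 0, 4, 1)
pivot(3,3)=4: scale R3 → (0, 0, 0, 1, 2)
  clear (0,3): R0 −= (2)R3 → (1, 0, 0, 0, 3)
  clear (2,3): R2 −= (2)R3 → (0, 0, 1, 0, 5)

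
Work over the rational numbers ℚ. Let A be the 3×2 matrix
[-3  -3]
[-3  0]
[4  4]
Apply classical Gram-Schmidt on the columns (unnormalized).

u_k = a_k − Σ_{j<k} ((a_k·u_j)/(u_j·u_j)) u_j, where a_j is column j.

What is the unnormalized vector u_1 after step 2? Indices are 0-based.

Step 1: u_0 = a_0 = (-3, -3, 4).
Step 2: u_1 = a_1 − (25/34)·u_0 = (-27/34, 75/34, 18/17).

u_1 = (-27/34, 75/34, 18/17)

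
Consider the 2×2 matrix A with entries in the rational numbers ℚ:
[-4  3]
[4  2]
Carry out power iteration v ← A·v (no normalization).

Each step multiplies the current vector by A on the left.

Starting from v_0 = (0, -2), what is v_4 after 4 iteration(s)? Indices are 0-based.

v_4 = (528, -608)

v_0 = (0, -2).
v_1 = A·v_0 = (-6, -4).
v_2 = A·v_1 = (12, -32).
v_3 = A·v_2 = (-144, -16).
v_4 = A·v_3 = (528, -608).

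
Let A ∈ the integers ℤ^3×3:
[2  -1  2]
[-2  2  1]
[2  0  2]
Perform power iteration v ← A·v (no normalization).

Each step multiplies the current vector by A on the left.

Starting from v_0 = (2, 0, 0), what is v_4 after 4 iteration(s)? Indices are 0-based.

v_0 = (2, 0, 0).
v_1 = A·v_0 = (4, -4, 4).
v_2 = A·v_1 = (20, -12, 16).
v_3 = A·v_2 = (84, -48, 72).
v_4 = A·v_3 = (360, -192, 312).

v_4 = (360, -192, 312)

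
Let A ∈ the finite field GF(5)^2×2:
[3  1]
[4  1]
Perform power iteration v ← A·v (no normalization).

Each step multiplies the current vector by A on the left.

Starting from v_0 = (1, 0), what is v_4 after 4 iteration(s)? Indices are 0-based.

v_4 = (3, 3)

v_0 = (1, 0).
v_1 = A·v_0 = (3, 4).
v_2 = A·v_1 = (3, 1).
v_3 = A·v_2 = (0, 3).
v_4 = A·v_3 = (3, 3).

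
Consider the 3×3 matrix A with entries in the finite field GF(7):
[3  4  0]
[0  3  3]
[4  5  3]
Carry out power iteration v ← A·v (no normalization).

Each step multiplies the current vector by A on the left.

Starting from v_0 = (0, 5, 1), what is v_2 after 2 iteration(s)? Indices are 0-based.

v_0 = (0, 5, 1).
v_1 = A·v_0 = (6, 4, 0).
v_2 = A·v_1 = (6, 5, 2).

v_2 = (6, 5, 2)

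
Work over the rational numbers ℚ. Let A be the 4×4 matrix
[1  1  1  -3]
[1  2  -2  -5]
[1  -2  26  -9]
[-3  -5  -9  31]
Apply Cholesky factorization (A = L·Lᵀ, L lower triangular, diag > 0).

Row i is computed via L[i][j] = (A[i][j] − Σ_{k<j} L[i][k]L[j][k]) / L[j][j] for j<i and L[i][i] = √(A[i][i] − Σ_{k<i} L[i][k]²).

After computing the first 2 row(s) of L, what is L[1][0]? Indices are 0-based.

Step 1: L[0][0] = √(1) = 1.
  L[1][0] = (1) / L[0][0] = 1.
Step 2: L[1][1] = √(1) = 1.

L[1][0] = 1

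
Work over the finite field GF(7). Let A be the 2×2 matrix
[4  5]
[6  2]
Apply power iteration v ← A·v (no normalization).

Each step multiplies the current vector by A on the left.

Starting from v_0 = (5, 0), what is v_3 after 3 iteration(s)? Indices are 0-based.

v_0 = (5, 0).
v_1 = A·v_0 = (6, 2).
v_2 = A·v_1 = (6, 5).
v_3 = A·v_2 = (0, 4).

v_3 = (0, 4)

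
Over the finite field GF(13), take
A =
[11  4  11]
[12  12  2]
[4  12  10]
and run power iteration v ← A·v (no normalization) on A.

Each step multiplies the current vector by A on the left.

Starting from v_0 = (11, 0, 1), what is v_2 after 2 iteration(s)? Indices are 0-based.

v_0 = (11, 0, 1).
v_1 = A·v_0 = (2, 4, 2).
v_2 = A·v_1 = (8, 11, 11).

v_2 = (8, 11, 11)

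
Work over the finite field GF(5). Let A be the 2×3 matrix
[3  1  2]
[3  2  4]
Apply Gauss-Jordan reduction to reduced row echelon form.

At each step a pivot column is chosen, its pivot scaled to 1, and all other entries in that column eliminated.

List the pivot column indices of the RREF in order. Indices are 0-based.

step 1: normalize row 0 (÷3) = (1, 2, 4)
  row 1: subtract 3×row0 = (0, 1, 2)
step 2: normalize row 1 (÷1) = (0, 1, 2)
  row 0: subtract 2×row1 = (1, 0, 0)

pivot columns: 0, 1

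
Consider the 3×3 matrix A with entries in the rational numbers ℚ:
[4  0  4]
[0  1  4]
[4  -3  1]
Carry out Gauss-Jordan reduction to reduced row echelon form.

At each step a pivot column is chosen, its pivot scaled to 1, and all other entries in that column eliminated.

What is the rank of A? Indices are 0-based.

rank = 3

pivot(0,0)=4: scale R0 → (1, 0, 1)
  clear (2,0): R2 −= (4)R0 → (0, -3, -3)
pivot(1,1)=1: scale R1 → (0, 1, 4)
  clear (2,1): R2 −= (-3)R1 → (0, 0, 9)
pivot(2,2)=9: scale R2 → (0, 0, 1)
  clear (0,2): R0 −= (1)R2 → (1, 0, 0)
  clear (1,2): R1 −= (4)R2 → (0, 1, 0)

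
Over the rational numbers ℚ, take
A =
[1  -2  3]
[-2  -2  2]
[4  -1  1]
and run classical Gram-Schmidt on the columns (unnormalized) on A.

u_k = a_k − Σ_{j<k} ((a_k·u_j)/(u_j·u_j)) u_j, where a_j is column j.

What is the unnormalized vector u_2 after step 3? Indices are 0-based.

u_2 = (20/37, -14/37, -12/37)

Step 1: u_0 = a_0 = (1, -2, 4).
Step 2: u_1 = a_1 − (-2/21)·u_0 = (-40/21, -46/21, -13/21).
Step 3: u_2 = a_2 − (1/7)·u_0 − (-45/37)·u_1 = (20/37, -14/37, -12/37).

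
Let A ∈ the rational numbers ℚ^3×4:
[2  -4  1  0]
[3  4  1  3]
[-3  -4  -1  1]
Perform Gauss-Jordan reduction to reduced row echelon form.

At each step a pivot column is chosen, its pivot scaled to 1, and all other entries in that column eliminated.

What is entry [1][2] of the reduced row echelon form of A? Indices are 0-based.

M[1][2] = -1/20

step 1: normalize row 0 (÷2) = (1, -2, 1/2, 0)
  row 1: subtract 3×row0 = (0, 10, -1/2, 3)
  row 2: subtract -3×row0 = (0, -10, 1/2, 1)
step 2: normalize row 1 (÷10) = (0, 1, -1/20, 3/10)
  row 0: subtract -2×row1 = (1, 0, 2/5, 3/5)
  row 2: subtract -10×row1 = (0, 0, 0, 4)
skip col 2 (zero from row 2)
step 3: normalize row 2 (÷4) = (0, 0, 0, 1)
  row 0: subtract 3/5×row2 = (1, 0, 2/5, 0)
  row 1: subtract 3/10×row2 = (0, 1, -1/20, 0)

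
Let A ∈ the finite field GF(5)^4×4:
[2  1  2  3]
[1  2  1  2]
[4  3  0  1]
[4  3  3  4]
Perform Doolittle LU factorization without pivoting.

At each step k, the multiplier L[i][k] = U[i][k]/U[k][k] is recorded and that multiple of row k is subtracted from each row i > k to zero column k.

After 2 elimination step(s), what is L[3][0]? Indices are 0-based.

L[3][0] = 2

k=0: U[0][0]=2
  eliminate (1,0): mult=3, new row 1: (0, 4, 0, 3); set L[1][0]=3
  eliminate (2,0): mult=2, new row 2: (0, 1, 1, 0); set L[2][0]=2
  eliminate (3,0): mult=2, new row 3: (0, 1, 4, 3); set L[3][0]=2
k=1: U[1][1]=4
  eliminate (2,1): mult=4, new row 2: (0, 0, 1, 3); set L[2][1]=4
  eliminate (3,1): mult=4, new row 3: (0, 0, 4, 1); set L[3][1]=4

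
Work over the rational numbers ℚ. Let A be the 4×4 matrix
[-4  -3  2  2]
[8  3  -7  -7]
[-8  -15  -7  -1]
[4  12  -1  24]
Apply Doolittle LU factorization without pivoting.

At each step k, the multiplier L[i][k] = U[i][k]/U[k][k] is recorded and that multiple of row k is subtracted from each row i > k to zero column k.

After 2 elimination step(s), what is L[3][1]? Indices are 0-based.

L[3][1] = -3

k=0: U[0][0]=-4
  eliminate (1,0): mult=-2, new row 1: (0, -3, -3, -3); set L[1][0]=-2
  eliminate (2,0): mult=2, new row 2: (0, -9, -11, -5); set L[2][0]=2
  eliminate (3,0): mult=-1, new row 3: (0, 9, 1, 26); set L[3][0]=-1
k=1: U[1][1]=-3
  eliminate (2,1): mult=3, new row 2: (0, 0, -2, 4); set L[2][1]=3
  eliminate (3,1): mult=-3, new row 3: (0, 0, -8, 17); set L[3][1]=-3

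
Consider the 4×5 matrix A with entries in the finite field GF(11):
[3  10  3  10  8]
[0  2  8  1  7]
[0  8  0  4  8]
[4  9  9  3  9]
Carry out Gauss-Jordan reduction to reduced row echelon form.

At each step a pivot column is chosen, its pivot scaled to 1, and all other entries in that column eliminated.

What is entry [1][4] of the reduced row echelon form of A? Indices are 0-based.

step 1: normalize row 0 (÷3) = (1, 7, 1, 7, 10)
  row 3: subtract 4×row0 = (0, 3, 5, 8, 2)
step 2: normalize row 1 (÷2) = (0, 1, 4, 6, 9)
  row 0: subtract 7×row1 = (1, 0, 6, 9, 2)
  row 2: subtract 8×row1 = (0, 0, 1, 0, 2)
  row 3: subtract 3×row1 = (0, 0, 4, 1, 8)
step 3: normalize row 2 (÷1) = (0, 0, 1, 0, 2)
  row 0: subtract 6×row2 = (1, 0, 0, 9, 1)
  row 1: subtract 4×row2 = (0, 1, 0, 6, 1)
  row 3: subtract 4×row2 = (0, 0, 0, 1, 0)
step 4: normalize row 3 (÷1) = (0, 0, 0, 1, 0)
  row 0: subtract 9×row3 = (1, 0, 0, 0, 1)
  row 1: subtract 6×row3 = (0, 1, 0, 0, 1)

M[1][4] = 1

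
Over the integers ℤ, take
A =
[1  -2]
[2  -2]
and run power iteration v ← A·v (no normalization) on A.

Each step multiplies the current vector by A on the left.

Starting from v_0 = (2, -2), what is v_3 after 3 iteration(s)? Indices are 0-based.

v_3 = (-2, -12)

v_0 = (2, -2).
v_1 = A·v_0 = (6, 8).
v_2 = A·v_1 = (-10, -4).
v_3 = A·v_2 = (-2, -12).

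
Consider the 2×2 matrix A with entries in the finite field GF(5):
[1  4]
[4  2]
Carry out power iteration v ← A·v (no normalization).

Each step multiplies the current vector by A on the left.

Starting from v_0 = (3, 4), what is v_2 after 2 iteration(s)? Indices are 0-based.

v_2 = (4, 1)

v_0 = (3, 4).
v_1 = A·v_0 = (4, 0).
v_2 = A·v_1 = (4, 1).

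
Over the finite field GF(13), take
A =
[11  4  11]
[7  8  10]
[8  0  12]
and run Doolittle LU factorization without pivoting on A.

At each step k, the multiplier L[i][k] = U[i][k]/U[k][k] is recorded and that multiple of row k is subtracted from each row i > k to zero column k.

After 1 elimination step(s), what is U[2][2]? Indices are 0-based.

[col 0] pivot 11
  R1 -= 3*R0 → (0, 9, 3)  (L[1][0] := 3)
  R2 -= 9*R0 → (0, 3, 4)  (L[2][0] := 9)

U[2][2] = 4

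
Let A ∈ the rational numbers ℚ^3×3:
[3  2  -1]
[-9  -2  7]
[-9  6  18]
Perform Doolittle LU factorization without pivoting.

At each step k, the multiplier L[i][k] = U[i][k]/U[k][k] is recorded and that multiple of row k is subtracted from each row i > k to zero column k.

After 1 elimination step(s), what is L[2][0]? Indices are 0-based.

L[2][0] = -3

k=0: U[0][0]=3
  eliminate (1,0): mult=-3, new row 1: (0, 4, 4); set L[1][0]=-3
  eliminate (2,0): mult=-3, new row 2: (0, 12, 15); set L[2][0]=-3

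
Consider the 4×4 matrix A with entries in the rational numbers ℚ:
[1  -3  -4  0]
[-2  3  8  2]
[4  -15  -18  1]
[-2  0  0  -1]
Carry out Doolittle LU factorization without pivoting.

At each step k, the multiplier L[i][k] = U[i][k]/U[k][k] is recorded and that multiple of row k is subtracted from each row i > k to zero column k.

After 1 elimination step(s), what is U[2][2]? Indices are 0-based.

[col 0] pivot 1
  R1 -= -2*R0 → (0, -3, 0, 2)  (L[1][0] := -2)
  R2 -= 4*R0 → (0, -3, -2, 1)  (L[2][0] := 4)
  R3 -= -2*R0 → (0, -6, -8, -1)  (L[3][0] := -2)

U[2][2] = -2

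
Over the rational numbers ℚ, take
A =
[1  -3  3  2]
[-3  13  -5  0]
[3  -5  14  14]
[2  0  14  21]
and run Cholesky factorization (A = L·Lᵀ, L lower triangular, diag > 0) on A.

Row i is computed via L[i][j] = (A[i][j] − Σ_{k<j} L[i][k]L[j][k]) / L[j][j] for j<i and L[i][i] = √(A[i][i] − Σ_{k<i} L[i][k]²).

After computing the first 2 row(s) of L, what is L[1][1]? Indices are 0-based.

L[1][1] = 2

Step 1: L[0][0] = √(1) = 1.
  L[1][0] = (-3) / L[0][0] = -3.
Step 2: L[1][1] = √(4) = 2.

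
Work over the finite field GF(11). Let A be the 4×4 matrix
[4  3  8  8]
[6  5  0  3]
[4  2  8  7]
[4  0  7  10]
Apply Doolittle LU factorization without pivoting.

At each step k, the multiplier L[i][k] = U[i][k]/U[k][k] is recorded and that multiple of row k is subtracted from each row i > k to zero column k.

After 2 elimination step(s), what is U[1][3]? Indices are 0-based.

k=0: U[0][0]=4
  eliminate (1,0): mult=7, new row 1: (0, 6, 10, 2); set L[1][0]=7
  eliminate (2,0): mult=1, new row 2: (0, 10, 0, 10); set L[2][0]=1
  eliminate (3,0): mult=1, new row 3: (0, 8, 10, 2); set L[3][0]=1
k=1: U[1][1]=6
  eliminate (2,1): mult=9, new row 2: (0, 0, 9, 3); set L[2][1]=9
  eliminate (3,1): mult=5, new row 3: (0, 0, 4, 3); set L[3][1]=5

U[1][3] = 2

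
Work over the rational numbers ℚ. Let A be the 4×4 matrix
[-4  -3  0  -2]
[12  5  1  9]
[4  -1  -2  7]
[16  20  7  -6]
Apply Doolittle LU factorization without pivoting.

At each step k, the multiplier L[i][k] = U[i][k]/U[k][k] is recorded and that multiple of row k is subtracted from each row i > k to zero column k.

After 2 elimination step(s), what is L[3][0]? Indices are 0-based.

L[3][0] = -4

[col 0] pivot -4
  R1 -= -3*R0 → (0, -4, 1, 3)  (L[1][0] := -3)
  R2 -= -1*R0 → (0, -4, -2, 5)  (L[2][0] := -1)
  R3 -= -4*R0 → (0, 8, 7, -14)  (L[3][0] := -4)
[col 1] pivot -4
  R2 -= 1*R1 → (0, 0, -3, 2)  (L[2][1] := 1)
  R3 -= -2*R1 → (0, 0, 9, -8)  (L[3][1] := -2)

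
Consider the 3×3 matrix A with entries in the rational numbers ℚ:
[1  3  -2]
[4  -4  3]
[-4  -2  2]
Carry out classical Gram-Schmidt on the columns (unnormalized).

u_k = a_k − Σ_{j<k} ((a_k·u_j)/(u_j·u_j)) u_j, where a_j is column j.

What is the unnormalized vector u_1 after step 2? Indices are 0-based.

Step 1: u_0 = a_0 = (1, 4, -4).
Step 2: u_1 = a_1 − (-5/33)·u_0 = (104/33, -112/33, -86/33).

u_1 = (104/33, -112/33, -86/33)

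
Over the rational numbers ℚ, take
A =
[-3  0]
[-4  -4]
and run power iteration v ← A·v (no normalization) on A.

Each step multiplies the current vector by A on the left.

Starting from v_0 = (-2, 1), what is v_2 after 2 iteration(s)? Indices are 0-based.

v_2 = (-18, -40)

v_0 = (-2, 1).
v_1 = A·v_0 = (6, 4).
v_2 = A·v_1 = (-18, -40).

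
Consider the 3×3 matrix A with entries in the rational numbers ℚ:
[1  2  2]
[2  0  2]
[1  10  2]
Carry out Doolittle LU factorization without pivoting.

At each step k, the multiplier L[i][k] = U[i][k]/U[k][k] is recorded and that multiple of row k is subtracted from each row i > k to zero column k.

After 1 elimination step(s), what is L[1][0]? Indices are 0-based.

k=0: U[0][0]=1
  eliminate (1,0): mult=2, new row 1: (0, -4, -2); set L[1][0]=2
  eliminate (2,0): mult=1, new row 2: (0, 8, 0); set L[2][0]=1

L[1][0] = 2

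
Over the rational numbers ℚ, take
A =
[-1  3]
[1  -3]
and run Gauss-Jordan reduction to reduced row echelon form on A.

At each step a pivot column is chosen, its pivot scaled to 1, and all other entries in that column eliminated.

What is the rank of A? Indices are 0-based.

step 1: normalize row 0 (÷-1) = (1, -3)
  row 1: subtract 1×row0 = (0, 0)
skip col 1 (zero from row 1)

rank = 1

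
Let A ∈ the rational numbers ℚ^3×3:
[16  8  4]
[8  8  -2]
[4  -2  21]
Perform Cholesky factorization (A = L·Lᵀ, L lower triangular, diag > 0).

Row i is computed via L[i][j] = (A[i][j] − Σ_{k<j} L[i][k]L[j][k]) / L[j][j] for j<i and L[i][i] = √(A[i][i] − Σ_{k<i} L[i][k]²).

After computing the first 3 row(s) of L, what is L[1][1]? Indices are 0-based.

Step 1: L[0][0] = √(16) = 4.
  L[1][0] = (8) / L[0][0] = 2.
Step 2: L[1][1] = √(4) = 2.
  L[2][0] = (4) / L[0][0] = 1.
  L[2][1] = (-4) / L[1][1] = -2.
Step 3: L[2][2] = √(16) = 4.

L[1][1] = 2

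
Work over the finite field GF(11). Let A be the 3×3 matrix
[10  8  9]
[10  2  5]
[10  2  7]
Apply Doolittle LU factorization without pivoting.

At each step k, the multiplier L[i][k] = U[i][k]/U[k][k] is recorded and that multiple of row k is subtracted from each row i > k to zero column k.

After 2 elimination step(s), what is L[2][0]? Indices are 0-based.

k=0: U[0][0]=10
  eliminate (1,0): mult=1, new row 1: (0, 5, 7); set L[1][0]=1
  eliminate (2,0): mult=1, new row 2: (0, 5, 9); set L[2][0]=1
k=1: U[1][1]=5
  eliminate (2,1): mult=1, new row 2: (0, 0, 2); set L[2][1]=1

L[2][0] = 1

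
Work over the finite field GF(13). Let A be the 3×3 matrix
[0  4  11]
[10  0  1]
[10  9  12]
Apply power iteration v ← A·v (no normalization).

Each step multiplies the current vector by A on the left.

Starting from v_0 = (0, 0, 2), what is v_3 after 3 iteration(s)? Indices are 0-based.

v_0 = (0, 0, 2).
v_1 = A·v_0 = (9, 2, 11).
v_2 = A·v_1 = (12, 10, 6).
v_3 = A·v_2 = (2, 9, 9).

v_3 = (2, 9, 9)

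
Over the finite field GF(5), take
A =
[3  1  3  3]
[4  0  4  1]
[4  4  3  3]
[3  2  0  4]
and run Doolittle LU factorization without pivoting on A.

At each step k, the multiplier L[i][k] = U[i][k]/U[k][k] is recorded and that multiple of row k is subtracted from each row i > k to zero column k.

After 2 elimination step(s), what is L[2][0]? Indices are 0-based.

L[2][0] = 3

Step 1: pivot at (0,0) is 3.
  row1 ← row1 − (3)·row0  ⇒  L[1][0]=3, U row1=(0, 2, 0, 2)
  row2 ← row2 − (3)·row0  ⇒  L[2][0]=3, U row2=(0, 1, 4, 4)
  row3 ← row3 − (1)·row0  ⇒  L[3][0]=1, U row3=(0, 1, 2, 1)
Step 2: pivot at (1,1) is 2.
  row2 ← row2 − (3)·row1  ⇒  L[2][1]=3, U row2=(0, 0, 4, 3)
  row3 ← row3 − (3)·row1  ⇒  L[3][1]=3, U row3=(0, 0, 2, 0)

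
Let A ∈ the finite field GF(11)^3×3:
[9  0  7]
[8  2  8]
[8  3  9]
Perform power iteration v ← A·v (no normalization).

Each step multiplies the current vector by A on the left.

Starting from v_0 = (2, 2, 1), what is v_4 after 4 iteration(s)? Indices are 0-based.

v_4 = (0, 8, 9)

v_0 = (2, 2, 1).
v_1 = A·v_0 = (3, 6, 9).
v_2 = A·v_1 = (2, 9, 2).
v_3 = A·v_2 = (10, 6, 6).
v_4 = A·v_3 = (0, 8, 9).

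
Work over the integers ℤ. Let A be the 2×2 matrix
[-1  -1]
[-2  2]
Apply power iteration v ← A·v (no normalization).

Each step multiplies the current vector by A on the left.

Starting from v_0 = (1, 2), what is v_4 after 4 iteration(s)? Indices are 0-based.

v_0 = (1, 2).
v_1 = A·v_0 = (-3, 2).
v_2 = A·v_1 = (1, 10).
v_3 = A·v_2 = (-11, 18).
v_4 = A·v_3 = (-7, 58).

v_4 = (-7, 58)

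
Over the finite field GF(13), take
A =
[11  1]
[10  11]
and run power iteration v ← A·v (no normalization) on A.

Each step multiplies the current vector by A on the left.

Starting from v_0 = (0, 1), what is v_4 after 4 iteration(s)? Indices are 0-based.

v_4 = (5, 5)

v_0 = (0, 1).
v_1 = A·v_0 = (1, 11).
v_2 = A·v_1 = (9, 1).
v_3 = A·v_2 = (9, 10).
v_4 = A·v_3 = (5, 5).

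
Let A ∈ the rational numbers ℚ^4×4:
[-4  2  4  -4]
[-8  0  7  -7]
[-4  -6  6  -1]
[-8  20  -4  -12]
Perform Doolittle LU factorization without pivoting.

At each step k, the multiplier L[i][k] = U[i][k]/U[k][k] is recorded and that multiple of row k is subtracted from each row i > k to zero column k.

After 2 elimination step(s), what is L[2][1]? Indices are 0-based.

[col 0] pivot -4
  R1 -= 2*R0 → (0, -4, -1, 1)  (L[1][0] := 2)
  R2 -= 1*R0 → (0, -8, 2, 3)  (L[2][0] := 1)
  R3 -= 2*R0 → (0, 16, -12, -4)  (L[3][0] := 2)
[col 1] pivot -4
  R2 -= 2*R1 → (0, 0, 4, 1)  (L[2][1] := 2)
  R3 -= -4*R1 → (0, 0, -16, 0)  (L[3][1] := -4)

L[2][1] = 2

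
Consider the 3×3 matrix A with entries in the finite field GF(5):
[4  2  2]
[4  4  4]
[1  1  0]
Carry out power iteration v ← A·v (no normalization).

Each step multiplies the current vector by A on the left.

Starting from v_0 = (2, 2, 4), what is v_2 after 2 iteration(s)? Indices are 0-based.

v_0 = (2, 2, 4).
v_1 = A·v_0 = (0, 2, 4).
v_2 = A·v_1 = (2, 4, 2).

v_2 = (2, 4, 2)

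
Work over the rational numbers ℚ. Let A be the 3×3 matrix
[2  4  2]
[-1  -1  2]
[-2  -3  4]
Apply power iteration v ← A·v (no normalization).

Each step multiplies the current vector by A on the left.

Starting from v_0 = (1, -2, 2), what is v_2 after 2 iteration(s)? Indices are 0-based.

v_0 = (1, -2, 2).
v_1 = A·v_0 = (-2, 5, 12).
v_2 = A·v_1 = (40, 21, 37).

v_2 = (40, 21, 37)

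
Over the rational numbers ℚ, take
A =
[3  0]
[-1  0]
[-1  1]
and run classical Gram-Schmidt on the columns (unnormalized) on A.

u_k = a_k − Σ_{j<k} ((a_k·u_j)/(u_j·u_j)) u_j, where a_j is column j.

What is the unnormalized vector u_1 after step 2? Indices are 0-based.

Step 1: u_0 = a_0 = (3, -1, -1).
Step 2: u_1 = a_1 − (-1/11)·u_0 = (3/11, -1/11, 10/11).

u_1 = (3/11, -1/11, 10/11)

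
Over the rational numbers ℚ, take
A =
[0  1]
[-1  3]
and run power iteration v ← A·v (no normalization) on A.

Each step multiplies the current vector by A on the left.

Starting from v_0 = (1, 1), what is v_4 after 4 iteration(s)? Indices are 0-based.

v_4 = (13, 34)

v_0 = (1, 1).
v_1 = A·v_0 = (1, 2).
v_2 = A·v_1 = (2, 5).
v_3 = A·v_2 = (5, 13).
v_4 = A·v_3 = (13, 34).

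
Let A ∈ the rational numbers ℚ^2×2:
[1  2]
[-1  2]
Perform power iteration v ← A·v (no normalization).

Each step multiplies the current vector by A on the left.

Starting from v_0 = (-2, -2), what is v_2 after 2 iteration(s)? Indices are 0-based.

v_2 = (-10, 2)

v_0 = (-2, -2).
v_1 = A·v_0 = (-6, -2).
v_2 = A·v_1 = (-10, 2).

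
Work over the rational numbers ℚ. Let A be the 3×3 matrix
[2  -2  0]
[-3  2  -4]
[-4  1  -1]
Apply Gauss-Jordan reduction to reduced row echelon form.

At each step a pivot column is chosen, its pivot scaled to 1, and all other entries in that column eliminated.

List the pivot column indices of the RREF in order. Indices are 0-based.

pivot columns: 0, 1, 2

step 1: normalize row 0 (÷2) = (1, -1, 0)
  row 1: subtract -3×row0 = (0, -1, -4)
  row 2: subtract -4×row0 = (0, -3, -1)
step 2: normalize row 1 (÷-1) = (0, 1, 4)
  row 0: subtract -1×row1 = (1, 0, 4)
  row 2: subtract -3×row1 = (0, 0, 11)
step 3: normalize row 2 (÷11) = (0, 0, 1)
  row 0: subtract 4×row2 = (1, 0, 0)
  row 1: subtract 4×row2 = (0, 1, 0)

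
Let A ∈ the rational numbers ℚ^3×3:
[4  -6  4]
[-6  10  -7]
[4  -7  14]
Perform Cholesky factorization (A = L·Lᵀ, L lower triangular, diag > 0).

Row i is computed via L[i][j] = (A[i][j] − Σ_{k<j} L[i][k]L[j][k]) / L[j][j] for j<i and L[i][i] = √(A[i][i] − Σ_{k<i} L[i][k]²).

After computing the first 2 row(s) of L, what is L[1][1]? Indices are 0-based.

L[1][1] = 1

Step 1: L[0][0] = √(4) = 2.
  L[1][0] = (-6) / L[0][0] = -3.
Step 2: L[1][1] = √(1) = 1.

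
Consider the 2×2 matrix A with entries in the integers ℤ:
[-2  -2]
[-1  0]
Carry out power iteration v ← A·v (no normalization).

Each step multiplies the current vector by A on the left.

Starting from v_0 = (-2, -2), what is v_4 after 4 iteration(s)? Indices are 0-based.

v_0 = (-2, -2).
v_1 = A·v_0 = (8, 2).
v_2 = A·v_1 = (-20, -8).
v_3 = A·v_2 = (56, 20).
v_4 = A·v_3 = (-152, -56).

v_4 = (-152, -56)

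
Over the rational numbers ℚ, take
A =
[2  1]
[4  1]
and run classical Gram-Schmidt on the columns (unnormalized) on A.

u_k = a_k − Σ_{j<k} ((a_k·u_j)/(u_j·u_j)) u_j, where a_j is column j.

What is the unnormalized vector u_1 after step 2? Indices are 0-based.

u_1 = (2/5, -1/5)

Step 1: u_0 = a_0 = (2, 4).
Step 2: u_1 = a_1 − (3/10)·u_0 = (2/5, -1/5).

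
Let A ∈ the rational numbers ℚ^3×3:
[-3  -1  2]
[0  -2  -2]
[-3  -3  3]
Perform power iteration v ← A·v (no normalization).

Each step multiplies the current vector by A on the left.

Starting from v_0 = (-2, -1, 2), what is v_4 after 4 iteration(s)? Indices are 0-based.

v_4 = (59, -302, 162)

v_0 = (-2, -1, 2).
v_1 = A·v_0 = (11, -2, 15).
v_2 = A·v_1 = (-1, -26, 18).
v_3 = A·v_2 = (65, 16, 135).
v_4 = A·v_3 = (59, -302, 162).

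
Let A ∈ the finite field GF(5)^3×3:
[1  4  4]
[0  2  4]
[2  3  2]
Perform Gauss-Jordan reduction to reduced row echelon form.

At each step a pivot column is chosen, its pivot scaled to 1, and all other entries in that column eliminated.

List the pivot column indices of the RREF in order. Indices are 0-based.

pivot(0,0)=1: scale R0 → (1, 4, 4)
  clear (2,0): R2 −= (2)R0 → (0, 0, 4)
pivot(1,1)=2: scale R1 → (0, 1, 2)
  clear (0,1): R0 −= (4)R1 → (1, 0, 1)
pivot(2,2)=4: scale R2 → (0, 0, 1)
  clear (0,2): R0 −= (1)R2 → (1, 0, 0)
  clear (1,2): R1 −= (2)R2 → (0, 1, 0)

pivot columns: 0, 1, 2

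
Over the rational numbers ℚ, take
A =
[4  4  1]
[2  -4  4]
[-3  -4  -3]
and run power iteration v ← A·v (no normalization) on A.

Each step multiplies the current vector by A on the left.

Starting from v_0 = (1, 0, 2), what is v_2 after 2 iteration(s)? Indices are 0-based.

v_0 = (1, 0, 2).
v_1 = A·v_0 = (6, 10, -9).
v_2 = A·v_1 = (55, -64, -31).

v_2 = (55, -64, -31)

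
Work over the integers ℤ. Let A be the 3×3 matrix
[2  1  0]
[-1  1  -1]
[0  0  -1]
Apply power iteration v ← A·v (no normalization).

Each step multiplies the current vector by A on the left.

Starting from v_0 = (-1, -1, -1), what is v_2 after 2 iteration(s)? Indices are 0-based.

v_0 = (-1, -1, -1).
v_1 = A·v_0 = (-3, 1, 1).
v_2 = A·v_1 = (-5, 3, -1).

v_2 = (-5, 3, -1)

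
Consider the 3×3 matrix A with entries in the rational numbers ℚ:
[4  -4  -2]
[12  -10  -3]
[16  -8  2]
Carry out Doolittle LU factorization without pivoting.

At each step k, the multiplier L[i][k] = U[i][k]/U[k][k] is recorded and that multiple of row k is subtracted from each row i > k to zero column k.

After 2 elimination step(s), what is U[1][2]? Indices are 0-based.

U[1][2] = 3

k=0: U[0][0]=4
  eliminate (1,0): mult=3, new row 1: (0, 2, 3); set L[1][0]=3
  eliminate (2,0): mult=4, new row 2: (0, 8, 10); set L[2][0]=4
k=1: U[1][1]=2
  eliminate (2,1): mult=4, new row 2: (0, 0, -2); set L[2][1]=4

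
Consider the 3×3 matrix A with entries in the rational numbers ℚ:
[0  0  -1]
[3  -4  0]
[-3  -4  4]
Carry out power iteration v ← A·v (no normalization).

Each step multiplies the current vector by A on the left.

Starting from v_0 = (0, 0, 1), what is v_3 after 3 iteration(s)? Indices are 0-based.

v_0 = (0, 0, 1).
v_1 = A·v_0 = (-1, 0, 4).
v_2 = A·v_1 = (-4, -3, 19).
v_3 = A·v_2 = (-19, 0, 100).

v_3 = (-19, 0, 100)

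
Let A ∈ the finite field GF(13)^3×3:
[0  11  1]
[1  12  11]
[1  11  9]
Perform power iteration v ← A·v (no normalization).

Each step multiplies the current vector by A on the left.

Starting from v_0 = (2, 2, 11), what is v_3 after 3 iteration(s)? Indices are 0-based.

v_3 = (6, 5, 12)

v_0 = (2, 2, 11).
v_1 = A·v_0 = (7, 4, 6).
v_2 = A·v_1 = (11, 4, 1).
v_3 = A·v_2 = (6, 5, 12).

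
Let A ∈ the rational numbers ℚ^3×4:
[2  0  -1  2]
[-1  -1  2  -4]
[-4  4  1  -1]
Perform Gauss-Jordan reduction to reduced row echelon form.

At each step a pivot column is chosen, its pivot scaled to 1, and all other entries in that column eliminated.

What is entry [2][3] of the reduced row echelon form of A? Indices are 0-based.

pivot(0,0)=2: scale R0 → (1, 0, -1/2, 1)
  clear (1,0): R1 −= (-1)R0 → (0, -1, 3/2, -3)
  clear (2,0): R2 −= (-4)R0 → (0, 4, -1, 3)
pivot(1,1)=-1: scale R1 → (0, 1, -3/2, 3)
  clear (2,1): R2 −= (4)R1 → (0, 0, 5, -9)
pivot(2,2)=5: scale R2 → (0, 0, 1, -9/5)
  clear (0,2): R0 −= (-1/2)R2 → (1, 0, 0, 1/10)
  clear (1,2): R1 −= (-3/2)R2 → (0, 1, 0, 3/10)

M[2][3] = -9/5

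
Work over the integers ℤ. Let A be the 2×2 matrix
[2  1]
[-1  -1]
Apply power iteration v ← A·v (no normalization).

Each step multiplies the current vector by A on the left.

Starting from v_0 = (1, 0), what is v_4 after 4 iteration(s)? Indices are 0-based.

v_4 = (8, -3)

v_0 = (1, 0).
v_1 = A·v_0 = (2, -1).
v_2 = A·v_1 = (3, -1).
v_3 = A·v_2 = (5, -2).
v_4 = A·v_3 = (8, -3).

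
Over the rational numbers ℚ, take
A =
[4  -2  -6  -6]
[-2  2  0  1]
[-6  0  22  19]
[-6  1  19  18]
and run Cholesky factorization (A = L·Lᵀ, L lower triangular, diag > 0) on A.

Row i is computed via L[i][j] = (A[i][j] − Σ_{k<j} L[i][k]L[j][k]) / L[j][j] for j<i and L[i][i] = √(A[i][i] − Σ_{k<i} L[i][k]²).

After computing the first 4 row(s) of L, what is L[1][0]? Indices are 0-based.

Step 1: L[0][0] = √(4) = 2.
  L[1][0] = (-2) / L[0][0] = -1.
Step 2: L[1][1] = √(1) = 1.
  L[2][0] = (-6) / L[0][0] = -3.
  L[2][1] = (-3) / L[1][1] = -3.
Step 3: L[2][2] = √(4) = 2.
  L[3][0] = (-6) / L[0][0] = -3.
  L[3][1] = (-2) / L[1][1] = -2.
  L[3][2] = (4) / L[2][2] = 2.
Step 4: L[3][3] = √(1) = 1.

L[1][0] = -1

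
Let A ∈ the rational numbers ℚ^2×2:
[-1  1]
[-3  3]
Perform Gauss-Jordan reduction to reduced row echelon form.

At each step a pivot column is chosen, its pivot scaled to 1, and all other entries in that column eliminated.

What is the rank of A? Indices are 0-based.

rank = 1

pivot(0,0)=-1: scale R0 → (1, -1)
  clear (1,0): R1 −= (-3)R0 → (0, 0)
col 1: no nonzero at/below row 1; advance.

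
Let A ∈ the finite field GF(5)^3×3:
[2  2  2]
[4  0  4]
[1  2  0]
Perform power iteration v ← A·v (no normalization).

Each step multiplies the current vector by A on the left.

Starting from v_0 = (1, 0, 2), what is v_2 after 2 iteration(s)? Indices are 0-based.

v_0 = (1, 0, 2).
v_1 = A·v_0 = (1, 2, 1).
v_2 = A·v_1 = (3, 3, 0).

v_2 = (3, 3, 0)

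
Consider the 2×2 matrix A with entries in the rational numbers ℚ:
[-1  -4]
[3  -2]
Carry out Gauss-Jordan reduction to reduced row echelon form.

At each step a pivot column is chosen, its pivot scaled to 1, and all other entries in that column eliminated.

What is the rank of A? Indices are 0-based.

pivot(0,0)=-1: scale R0 → (1, 4)
  clear (1,0): R1 −= (3)R0 → (0, -14)
pivot(1,1)=-14: scale R1 → (0, 1)
  clear (0,1): R0 −= (4)R1 → (1, 0)

rank = 2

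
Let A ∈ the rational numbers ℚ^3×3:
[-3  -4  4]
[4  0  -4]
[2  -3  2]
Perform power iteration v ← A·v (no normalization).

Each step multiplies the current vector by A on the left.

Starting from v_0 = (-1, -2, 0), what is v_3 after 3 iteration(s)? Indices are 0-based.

v_0 = (-1, -2, 0).
v_1 = A·v_0 = (11, -4, 4).
v_2 = A·v_1 = (-1, 28, 42).
v_3 = A·v_2 = (59, -172, -2).

v_3 = (59, -172, -2)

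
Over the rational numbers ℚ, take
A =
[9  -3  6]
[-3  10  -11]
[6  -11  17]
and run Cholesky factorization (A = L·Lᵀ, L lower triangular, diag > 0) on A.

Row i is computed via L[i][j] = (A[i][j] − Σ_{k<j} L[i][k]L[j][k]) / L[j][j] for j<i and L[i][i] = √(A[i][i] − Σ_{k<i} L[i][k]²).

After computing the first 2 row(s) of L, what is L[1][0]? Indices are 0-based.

Step 1: L[0][0] = √(9) = 3.
  L[1][0] = (-3) / L[0][0] = -1.
Step 2: L[1][1] = √(9) = 3.

L[1][0] = -1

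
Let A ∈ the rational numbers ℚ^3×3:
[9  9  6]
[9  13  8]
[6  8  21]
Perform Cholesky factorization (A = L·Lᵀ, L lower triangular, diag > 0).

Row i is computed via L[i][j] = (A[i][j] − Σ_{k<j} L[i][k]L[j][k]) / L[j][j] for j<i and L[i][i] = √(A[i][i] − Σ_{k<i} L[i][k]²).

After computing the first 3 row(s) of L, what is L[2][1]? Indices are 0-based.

L[2][1] = 1

Step 1: L[0][0] = √(9) = 3.
  L[1][0] = (9) / L[0][0] = 3.
Step 2: L[1][1] = √(4) = 2.
  L[2][0] = (6) / L[0][0] = 2.
  L[2][1] = (2) / L[1][1] = 1.
Step 3: L[2][2] = √(16) = 4.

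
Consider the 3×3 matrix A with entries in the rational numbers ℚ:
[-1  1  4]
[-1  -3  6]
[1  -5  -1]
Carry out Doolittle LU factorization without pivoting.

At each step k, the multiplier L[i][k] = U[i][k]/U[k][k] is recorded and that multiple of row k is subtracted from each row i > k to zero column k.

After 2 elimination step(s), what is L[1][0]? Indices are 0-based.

L[1][0] = 1

Step 1: pivot at (0,0) is -1.
  row1 ← row1 − (1)·row0  ⇒  L[1][0]=1, U row1=(0, -4, 2)
  row2 ← row2 − (-1)·row0  ⇒  L[2][0]=-1, U row2=(0, -4, 3)
Step 2: pivot at (1,1) is -4.
  row2 ← row2 − (1)·row1  ⇒  L[2][1]=1, U row2=(0, 0, 1)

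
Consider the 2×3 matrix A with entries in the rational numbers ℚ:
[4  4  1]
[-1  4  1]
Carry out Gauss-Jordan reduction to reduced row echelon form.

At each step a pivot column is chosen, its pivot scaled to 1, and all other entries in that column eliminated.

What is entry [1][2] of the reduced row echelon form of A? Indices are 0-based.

[1] R0 /= 4  ⇒  (1, 1, 1/4)
     R1 -= -1·R0  ⇒  (0, 5, 5/4)
[2] R1 /= 5  ⇒  (0, 1, 1/4)
     R0 -= 1·R1  ⇒  (1, 0, 0)

M[1][2] = 1/4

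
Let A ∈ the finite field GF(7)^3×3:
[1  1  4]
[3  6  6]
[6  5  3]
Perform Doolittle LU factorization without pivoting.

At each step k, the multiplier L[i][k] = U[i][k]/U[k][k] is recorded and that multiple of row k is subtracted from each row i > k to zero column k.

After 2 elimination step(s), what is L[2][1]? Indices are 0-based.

k=0: U[0][0]=1
  eliminate (1,0): mult=3, new row 1: (0, 3, 1); set L[1][0]=3
  eliminate (2,0): mult=6, new row 2: (0, 6, 0); set L[2][0]=6
k=1: U[1][1]=3
  eliminate (2,1): mult=2, new row 2: (0, 0, 5); set L[2][1]=2

L[2][1] = 2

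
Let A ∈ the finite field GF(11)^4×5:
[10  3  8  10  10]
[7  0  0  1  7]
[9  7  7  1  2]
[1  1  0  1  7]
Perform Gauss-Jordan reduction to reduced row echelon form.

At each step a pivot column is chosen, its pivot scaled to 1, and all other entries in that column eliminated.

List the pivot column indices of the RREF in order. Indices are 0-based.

pivot columns: 0, 1, 2, 3

step 1: normalize row 0 (÷10) = (1, 8, 3, 1, 1)
  row 1: subtract 7×row0 = (0, 10, 1, 5, 0)
  row 2: subtract 9×row0 = (0, 1, 2, 3, 4)
  row 3: subtract 1×row0 = (0, 4, 8, 0, 6)
step 2: normalize row 1 (÷10) = (0, 1, 10, 6, 0)
  row 0: subtract 8×row1 = (1, 0, 0, 8, 1)
  row 2: subtract 1×row1 = (0, 0, 3, 8, 4)
  row 3: subtract 4×row1 = (0, 0, 1, 9, 6)
step 3: normalize row 2 (÷3) = (0, 0, 1, 10, 5)
  row 1: subtract 10×row2 = (0, 1, 0, 5, 5)
  row 3: subtract 1×row2 = (0, 0, 0, 10, 1)
step 4: normalize row 3 (÷10) = (0, 0, 0, 1, 10)
  row 0: subtract 8×row3 = (1, 0, 0, 0, 9)
  row 1: subtract 5×row3 = (0, 1, 0, 0, 10)
  row 2: subtract 10×row3 = (0, 0, 1, 0, 4)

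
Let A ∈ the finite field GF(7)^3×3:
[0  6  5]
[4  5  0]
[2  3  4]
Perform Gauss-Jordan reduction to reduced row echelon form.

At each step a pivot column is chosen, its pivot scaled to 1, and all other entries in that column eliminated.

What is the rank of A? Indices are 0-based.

[1] R0 <-> R1
[1] R0 /= 4  ⇒  (1, 3, 0)
     R2 -= 2·R0  ⇒  (0, 4, 4)
[2] R1 /= 6  ⇒  (0, 1, 2)
     R0 -= 3·R1  ⇒  (1, 0, 1)
     R2 -= 4·R1  ⇒  (0, 0, 3)
[3] R2 /= 3  ⇒  (0, 0, 1)
     R0 -= 1·R2  ⇒  (1, 0, 0)
     R1 -= 2·R2  ⇒  (0, 1, 0)

rank = 3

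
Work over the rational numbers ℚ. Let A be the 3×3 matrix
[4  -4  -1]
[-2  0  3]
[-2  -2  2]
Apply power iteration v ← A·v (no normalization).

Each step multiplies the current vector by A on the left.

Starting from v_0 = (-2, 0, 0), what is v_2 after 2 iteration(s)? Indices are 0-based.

v_0 = (-2, 0, 0).
v_1 = A·v_0 = (-8, 4, 4).
v_2 = A·v_1 = (-52, 28, 16).

v_2 = (-52, 28, 16)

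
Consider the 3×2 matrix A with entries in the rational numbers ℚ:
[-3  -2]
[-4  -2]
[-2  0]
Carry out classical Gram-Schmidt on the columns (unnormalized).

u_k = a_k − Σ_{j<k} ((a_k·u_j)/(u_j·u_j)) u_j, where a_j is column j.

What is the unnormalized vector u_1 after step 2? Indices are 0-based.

Step 1: u_0 = a_0 = (-3, -4, -2).
Step 2: u_1 = a_1 − (14/29)·u_0 = (-16/29, -2/29, 28/29).

u_1 = (-16/29, -2/29, 28/29)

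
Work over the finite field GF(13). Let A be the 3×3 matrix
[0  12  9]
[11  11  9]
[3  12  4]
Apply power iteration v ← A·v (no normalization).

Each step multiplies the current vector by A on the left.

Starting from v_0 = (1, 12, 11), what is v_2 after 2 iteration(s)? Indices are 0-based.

v_2 = (8, 8, 3)

v_0 = (1, 12, 11).
v_1 = A·v_0 = (9, 8, 9).
v_2 = A·v_1 = (8, 8, 3).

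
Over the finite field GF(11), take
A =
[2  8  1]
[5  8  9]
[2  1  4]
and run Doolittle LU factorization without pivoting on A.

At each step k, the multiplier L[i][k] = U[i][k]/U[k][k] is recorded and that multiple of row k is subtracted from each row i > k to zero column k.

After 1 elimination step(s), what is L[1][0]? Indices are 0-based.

L[1][0] = 8

[col 0] pivot 2
  R1 -= 8*R0 → (0, 10, 1)  (L[1][0] := 8)
  R2 -= 1*R0 → (0, 4, 3)  (L[2][0] := 1)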